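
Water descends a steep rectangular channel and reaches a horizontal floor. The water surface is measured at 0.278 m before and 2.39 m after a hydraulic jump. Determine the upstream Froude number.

Fr₁ = 6.42

For a rectangular channel the momentum equation gives q² = ½·g·y₁·y₂·(y₁ + y₂) = ½×9.81×0.278×2.39×2.67 = 8.69.
q = √8.69 = 2.95 m²/s.
V₁ = q/y₁ = 10.6 m/s; Fr₁ = V₁/√(g·y₁) = 6.42.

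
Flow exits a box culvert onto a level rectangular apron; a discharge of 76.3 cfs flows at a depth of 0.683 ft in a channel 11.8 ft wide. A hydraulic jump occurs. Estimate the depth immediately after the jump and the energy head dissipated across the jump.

y₂ = 1.64 ft; ΔE = 0.195 ft

q = Q/b = 76.3/11.8 = 6.47 ft²/s; V₁ = q/y₁ = 9.47 ft/s. Fr₁ = V₁/√(g·y₁) = 2.02.
Bélanger equation: y₂/y₁ = ½[√(1 + 8Fr₁²) − 1] = ½[√33.60 − 1] = 2.40.
y₂ = 2.40 × 0.683 = 1.64 ft.
V₂ = q/y₂ = 6.47/1.64 = 3.95 ft/s. E₁ = y₁ + V₁²/2g = 2.07 ft; E₂ = y₂ + V₂²/2g = 1.88 ft. ΔE = E₁ − E₂ = 0.195 ft.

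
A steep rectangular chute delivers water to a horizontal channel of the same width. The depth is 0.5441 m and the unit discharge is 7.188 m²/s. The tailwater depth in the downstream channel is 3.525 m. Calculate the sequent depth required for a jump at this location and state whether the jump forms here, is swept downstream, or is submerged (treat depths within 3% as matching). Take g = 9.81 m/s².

V₁ = q/y₁ = 7.188/0.5441 = 13.21 m/s. Fr₁ = V₁/√(g·y₁) = 13.21/√(9.81×0.5441) = 5.718.
Conjugate-depth relation: y₂/y₁ = ½[√(1 + 8Fr₁²) − 1] = ½[√262.58 − 1] = 7.602.
y₂ = 7.602 × 0.5441 = 4.136 m.
Tailwater y_tw = 3.525 m: y_tw < y₂, so the jump is swept downstream.

y₂ = 4.136 m; the jump is swept downstream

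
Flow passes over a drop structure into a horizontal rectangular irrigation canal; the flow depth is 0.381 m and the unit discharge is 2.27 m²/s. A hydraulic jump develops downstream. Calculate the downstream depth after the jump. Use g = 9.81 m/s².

V₁ = q/y₁ = 2.27/0.381 = 5.96 m/s. Fr₁ = V₁/√(g·y₁) = 5.96/√(9.81×0.381) = 3.08.
Bélanger equation: y₂/y₁ = ½[√(1 + 8Fr₁²) − 1] = ½[√76.98 − 1] = 3.89.
y₂ = 3.89 × 0.381 = 1.48 m.

y₂ = 1.48 m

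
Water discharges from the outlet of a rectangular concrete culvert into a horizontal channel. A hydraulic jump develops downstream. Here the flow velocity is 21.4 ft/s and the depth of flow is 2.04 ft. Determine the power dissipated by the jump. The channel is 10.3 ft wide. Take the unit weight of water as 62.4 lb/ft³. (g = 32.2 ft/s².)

P = 92.8 hp

Fr₁ = V₁/√(g·y₁) = 21.4/√(32.2×2.04) = 2.64.
Bélanger equation: y₂/y₁ = ½[√(1 + 8Fr₁²) − 1] = ½[√56.77 − 1] = 3.27.
y₂ = 3.27 × 2.04 = 6.67 ft.
q = V₁·y₁ = 21.4 × 2.04 = 43.7 ft²/s. V₂ = q/y₂ = 43.7/6.67 = 6.55 ft/s. E₁ = y₁ + V₁²/2g = 9.15 ft; E₂ = y₂ + V₂²/2g = 7.33 ft. ΔE = E₁ − E₂ = 1.82 ft.
Q = q·b = 43.7 × 10.3 = 450 cfs. P = γ·Q·ΔE/550 = 62.4 × 450 × 1.82 / 550 = 92.8 hp.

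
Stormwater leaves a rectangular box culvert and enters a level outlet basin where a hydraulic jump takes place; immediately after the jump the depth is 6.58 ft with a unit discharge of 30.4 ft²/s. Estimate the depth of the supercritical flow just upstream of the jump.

V₂ = q/y₂ = 30.4/6.58 = 4.62 ft/s; Fr₂ = V₂/√(g·y₂) = 0.317.
The Bélanger relation is symmetric: y₁/y₂ = ½[√(1 + 8Fr₂²) − 1] = ½[√1.806 − 1] = 0.172.
y₁ = 0.172 × 6.58 = 1.13 ft.

y₁ = 1.13 ft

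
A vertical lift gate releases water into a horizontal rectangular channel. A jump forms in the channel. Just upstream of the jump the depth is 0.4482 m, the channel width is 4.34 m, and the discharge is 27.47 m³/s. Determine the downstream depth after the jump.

q = Q/b = 27.47/4.34 = 6.329 m²/s; V₁ = q/y₁ = 14.12 m/s. Fr₁ = V₁/√(g·y₁) = 6.735.
By Bélanger, y₂/y₁ = ½[√(1 + 8Fr₁²) − 1] = ½[√363.86 − 1] = 9.038.
y₂ = 9.038 × 0.4482 = 4.051 m.

y₂ = 4.051 m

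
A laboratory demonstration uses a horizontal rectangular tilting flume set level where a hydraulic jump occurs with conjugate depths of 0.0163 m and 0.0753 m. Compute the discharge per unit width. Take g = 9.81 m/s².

q = 0.0235 m²/s

For a rectangular channel the momentum equation gives q² = ½·g·y₁·y₂·(y₁ + y₂) = ½×9.81×0.0163×0.0753×0.0916 = 0.000551.
q = √0.000551 = 0.0235 m²/s.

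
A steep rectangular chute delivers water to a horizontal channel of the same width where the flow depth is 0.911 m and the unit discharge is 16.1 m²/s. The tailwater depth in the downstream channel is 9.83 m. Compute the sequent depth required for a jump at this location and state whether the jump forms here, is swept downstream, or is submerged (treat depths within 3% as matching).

y₂ = 7.17 m; the jump is submerged

V₁ = q/y₁ = 16.1/0.911 = 17.7 m/s. Fr₁ = V₁/√(g·y₁) = 17.7/√(9.81×0.911) = 5.91.
Conjugate-depth relation: y₂/y₁ = ½[√(1 + 8Fr₁²) − 1] = ½[√280.6 − 1] = 7.88.
y₂ = 7.88 × 0.911 = 7.17 m.
Tailwater y_tw = 9.83 m: y_tw > y₂, so the jump is submerged.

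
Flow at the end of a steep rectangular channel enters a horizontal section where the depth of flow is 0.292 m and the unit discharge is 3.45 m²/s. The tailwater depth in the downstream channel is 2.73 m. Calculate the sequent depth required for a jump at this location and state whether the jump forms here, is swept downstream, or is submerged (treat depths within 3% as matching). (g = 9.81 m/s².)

V₁ = q/y₁ = 3.45/0.292 = 11.8 m/s. Fr₁ = V₁/√(g·y₁) = 11.8/√(9.81×0.292) = 6.98.
From the momentum equation for a rectangular channel, y₂/y₁ = ½[√(1 + 8Fr₁²) − 1] = ½[√390.9 − 1] = 9.39.
y₂ = 9.39 × 0.292 = 2.74 m.
Tailwater y_tw = 2.73 m: y_tw ≈ y₂, so the jump forms here.

y₂ = 2.74 m; the jump forms here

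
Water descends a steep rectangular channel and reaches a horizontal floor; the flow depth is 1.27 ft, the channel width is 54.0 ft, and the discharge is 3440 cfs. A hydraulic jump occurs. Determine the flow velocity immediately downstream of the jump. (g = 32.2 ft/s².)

q = Q/b = 3440/54.0 = 63.7 ft²/s; V₁ = q/y₁ = 50.2 ft/s. Fr₁ = V₁/√(g·y₁) = 7.84.
Bélanger equation: y₂/y₁ = ½[√(1 + 8Fr₁²) − 1] = ½[√493.2 − 1] = 10.6.
y₂ = 10.6 × 1.27 = 13.5 ft.
V₂ = q/y₂ = 63.7/13.5 = 4.73 ft/s.

V₂ = 4.73 ft/s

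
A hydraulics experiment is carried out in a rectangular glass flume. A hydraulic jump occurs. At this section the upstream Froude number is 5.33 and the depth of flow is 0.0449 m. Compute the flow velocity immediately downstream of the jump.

V₂ = 0.501 m/s

Fr₁ = 5.33 (given).
From the momentum equation for a rectangular channel, y₂/y₁ = ½[√(1 + 8Fr₁²) − 1] = ½[√228.3 − 1] = 7.05.
y₂ = 7.05 × 0.0449 = 0.317 m.
V₁ = Fr₁·√(g·y₁) = 5.33×√(9.81×0.0449) = 3.54 m/s; q = V₁·y₁ = 0.159 m²/s.
V₂ = q/y₂ = 0.159/0.317 = 0.501 m/s.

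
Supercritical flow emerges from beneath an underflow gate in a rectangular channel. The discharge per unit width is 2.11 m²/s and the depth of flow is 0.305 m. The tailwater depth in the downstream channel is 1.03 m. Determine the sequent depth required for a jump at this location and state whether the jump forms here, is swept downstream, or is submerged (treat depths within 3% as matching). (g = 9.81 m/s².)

y₂ = 1.58 m; the jump is swept downstream

V₁ = q/y₁ = 2.11/0.305 = 6.92 m/s. Fr₁ = V₁/√(g·y₁) = 6.92/√(9.81×0.305) = 4.00.
From the momentum equation for a rectangular channel, y₂/y₁ = ½[√(1 + 8Fr₁²) − 1] = ½[√129.0 − 1] = 5.18.
y₂ = 5.18 × 0.305 = 1.58 m.
Tailwater y_tw = 1.03 m: y_tw < y₂, so the jump is swept downstream.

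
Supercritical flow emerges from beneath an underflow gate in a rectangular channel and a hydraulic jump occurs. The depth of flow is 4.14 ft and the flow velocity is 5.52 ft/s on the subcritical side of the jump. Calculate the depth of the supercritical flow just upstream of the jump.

y₁ = 1.41 ft

Fr₂ = V₂/√(g·y₂) = 5.52/√(32.2×4.14) = 0.478.
Since the conjugate-depth ratio holds either way, y₁/y₂ = ½[√(1 + 8Fr₂²) − 1] = ½[√2.829 − 1] = 0.341.
y₁ = 0.341 × 4.14 = 1.41 ft.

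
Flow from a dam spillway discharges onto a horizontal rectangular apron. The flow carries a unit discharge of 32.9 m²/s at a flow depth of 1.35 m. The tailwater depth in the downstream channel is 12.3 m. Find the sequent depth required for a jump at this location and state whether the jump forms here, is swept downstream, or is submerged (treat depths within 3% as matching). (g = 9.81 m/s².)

V₁ = q/y₁ = 32.9/1.35 = 24.4 m/s. Fr₁ = V₁/√(g·y₁) = 24.4/√(9.81×1.35) = 6.70.
Conjugate-depth relation: y₂/y₁ = ½[√(1 + 8Fr₁²) − 1] = ½[√359.8 − 1] = 8.98.
y₂ = 8.98 × 1.35 = 12.1 m.
Tailwater y_tw = 12.3 m: y_tw ≈ y₂, so the jump forms here.

y₂ = 12.1 m; the jump forms here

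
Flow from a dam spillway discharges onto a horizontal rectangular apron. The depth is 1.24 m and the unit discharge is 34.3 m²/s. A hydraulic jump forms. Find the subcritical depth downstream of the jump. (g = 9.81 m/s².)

V₁ = q/y₁ = 34.3/1.24 = 27.7 m/s. Fr₁ = V₁/√(g·y₁) = 27.7/√(9.81×1.24) = 7.93.
By Bélanger, y₂/y₁ = ½[√(1 + 8Fr₁²) − 1] = ½[√504.2 − 1] = 10.7.
y₂ = 10.7 × 1.24 = 13.3 m.

y₂ = 13.3 m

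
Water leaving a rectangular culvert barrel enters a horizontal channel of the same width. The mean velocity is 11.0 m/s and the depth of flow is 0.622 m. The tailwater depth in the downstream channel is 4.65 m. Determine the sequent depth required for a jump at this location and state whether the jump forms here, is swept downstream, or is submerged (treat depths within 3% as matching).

Fr₁ = V₁/√(g·y₁) = 11.0/√(9.81×0.622) = 4.45.
Sequent-depth ratio: y₂/y₁ = ½[√(1 + 8Fr₁²) − 1] = ½[√159.6 − 1] = 5.82.
y₂ = 5.82 × 0.622 = 3.62 m.
Tailwater y_tw = 4.65 m: y_tw > y₂, so the jump is submerged.

y₂ = 3.62 m; the jump is submerged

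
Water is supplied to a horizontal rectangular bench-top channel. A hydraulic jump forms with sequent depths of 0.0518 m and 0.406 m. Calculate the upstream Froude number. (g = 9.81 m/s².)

Fr₁ = 5.89

For a rectangular channel the momentum equation gives q² = ½·g·y₁·y₂·(y₁ + y₂) = ½×9.81×0.0518×0.406×0.458 = 0.0472.
q = √0.0472 = 0.217 m²/s.
V₁ = q/y₁ = 4.20 m/s; Fr₁ = V₁/√(g·y₁) = 5.89.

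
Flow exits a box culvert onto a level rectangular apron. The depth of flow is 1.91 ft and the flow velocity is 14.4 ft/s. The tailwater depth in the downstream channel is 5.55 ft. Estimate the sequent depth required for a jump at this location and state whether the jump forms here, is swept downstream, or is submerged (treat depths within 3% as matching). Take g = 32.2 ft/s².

Fr₁ = V₁/√(g·y₁) = 14.4/√(32.2×1.91) = 1.84.
From the momentum equation for a rectangular channel, y₂/y₁ = ½[√(1 + 8Fr₁²) − 1] = ½[√27.97 − 1] = 2.14.
y₂ = 2.14 × 1.91 = 4.10 ft.
Tailwater y_tw = 5.55 ft: y_tw > y₂, so the jump is submerged.

y₂ = 4.10 ft; the jump is submerged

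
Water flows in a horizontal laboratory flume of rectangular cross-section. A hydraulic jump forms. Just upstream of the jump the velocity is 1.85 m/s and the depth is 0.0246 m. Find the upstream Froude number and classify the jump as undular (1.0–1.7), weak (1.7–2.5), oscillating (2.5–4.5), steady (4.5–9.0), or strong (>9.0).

Fr₁ = V₁/√(g·y₁) = 1.85/√(9.81×0.0246) = 3.77.
Fr₁ = 3.77 lies in the oscillating range.

Fr₁ = 3.77; oscillating jump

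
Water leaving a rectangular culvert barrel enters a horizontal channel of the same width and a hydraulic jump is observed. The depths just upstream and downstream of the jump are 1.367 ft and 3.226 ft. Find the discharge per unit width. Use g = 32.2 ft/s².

q = 18.06 ft²/s

For a rectangular channel the momentum equation gives q² = ½·g·y₁·y₂·(y₁ + y₂) = ½×32.2×1.367×3.226×4.593 = 326.1.
q = √326.1 = 18.06 ft²/s.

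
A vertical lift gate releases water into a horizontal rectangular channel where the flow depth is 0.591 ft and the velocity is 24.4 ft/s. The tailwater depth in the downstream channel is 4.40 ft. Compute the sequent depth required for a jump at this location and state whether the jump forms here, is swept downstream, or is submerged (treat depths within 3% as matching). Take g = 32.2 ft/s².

y₂ = 4.39 ft; the jump forms here

Fr₁ = V₁/√(g·y₁) = 24.4/√(32.2×0.591) = 5.59.
By Bélanger, y₂/y₁ = ½[√(1 + 8Fr₁²) − 1] = ½[√251.3 − 1] = 7.43.
y₂ = 7.43 × 0.591 = 4.39 ft.
Tailwater y_tw = 4.40 ft: y_tw ≈ y₂, so the jump forms here.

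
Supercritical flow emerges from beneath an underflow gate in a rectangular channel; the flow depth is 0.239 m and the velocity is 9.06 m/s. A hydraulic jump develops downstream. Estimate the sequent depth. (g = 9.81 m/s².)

y₂ = 1.88 m

Fr₁ = V₁/√(g·y₁) = 9.06/√(9.81×0.239) = 5.92.
Conjugate-depth relation: y₂/y₁ = ½[√(1 + 8Fr₁²) − 1] = ½[√281.1 − 1] = 7.88.
y₂ = 7.88 × 0.239 = 1.88 m.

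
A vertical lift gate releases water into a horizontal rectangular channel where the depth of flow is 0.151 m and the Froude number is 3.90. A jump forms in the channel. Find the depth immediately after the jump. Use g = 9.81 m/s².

y₂ = 0.761 m

Fr₁ = 3.90 (given).
Bélanger equation: y₂/y₁ = ½[√(1 + 8Fr₁²) − 1] = ½[√122.7 − 1] = 5.04.
y₂ = 5.04 × 0.151 = 0.761 m.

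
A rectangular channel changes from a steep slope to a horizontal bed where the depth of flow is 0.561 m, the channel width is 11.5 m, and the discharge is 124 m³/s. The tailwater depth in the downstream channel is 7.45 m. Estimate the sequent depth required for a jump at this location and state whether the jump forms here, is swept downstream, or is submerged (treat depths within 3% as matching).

q = Q/b = 124/11.5 = 10.8 m²/s; V₁ = q/y₁ = 19.2 m/s. Fr₁ = V₁/√(g·y₁) = 8.19.
Conjugate-depth relation: y₂/y₁ = ½[√(1 + 8Fr₁²) − 1] = ½[√538.0 − 1] = 11.1.
y₂ = 11.1 × 0.561 = 6.23 m.
Tailwater y_tw = 7.45 m: y_tw > y₂, so the jump is submerged.

y₂ = 6.23 m; the jump is submerged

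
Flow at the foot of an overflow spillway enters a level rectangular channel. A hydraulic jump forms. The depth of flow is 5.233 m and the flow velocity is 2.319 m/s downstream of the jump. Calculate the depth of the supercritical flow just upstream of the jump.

Fr₂ = V₂/√(g·y₂) = 2.319/√(9.81×5.233) = 0.3237.
From the momentum equation (using Fr₂), y₁/y₂ = ½[√(1 + 8Fr₂²) − 1] = ½[√1.8381 − 1] = 0.1779.
y₁ = 0.1779 × 5.233 = 0.9308 m.

y₁ = 0.9308 m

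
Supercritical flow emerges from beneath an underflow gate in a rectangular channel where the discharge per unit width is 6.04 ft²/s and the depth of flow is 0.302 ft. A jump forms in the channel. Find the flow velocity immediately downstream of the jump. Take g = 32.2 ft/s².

V₁ = q/y₁ = 6.04/0.302 = 20.0 ft/s. Fr₁ = V₁/√(g·y₁) = 20.0/√(32.2×0.302) = 6.41.
By Bélanger, y₂/y₁ = ½[√(1 + 8Fr₁²) − 1] = ½[√330.1 − 1] = 8.58.
y₂ = 8.58 × 0.302 = 2.59 ft.
V₂ = q/y₂ = 6.04/2.59 = 2.33 ft/s.

V₂ = 2.33 ft/s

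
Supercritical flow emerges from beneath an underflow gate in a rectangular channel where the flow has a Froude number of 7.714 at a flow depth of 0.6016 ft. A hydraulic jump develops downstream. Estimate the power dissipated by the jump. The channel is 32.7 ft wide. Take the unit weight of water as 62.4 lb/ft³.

P = 914.4 hp

Fr₁ = 7.714 (given).
Bélanger equation: y₂/y₁ = ½[√(1 + 8Fr₁²) − 1] = ½[√477.05 − 1] = 10.42.
y₂ = 10.42 × 0.6016 = 6.269 ft.
Head loss: ΔE = (y₂ − y₁)³/(4y₁y₂) = (6.269 − 0.6016)³/(4×0.6016×6.269) = 182.0/15.09 = 12.07 ft.
V₁ = Fr₁·√(g·y₁) = 7.714×√(32.2×0.6016) = 33.95 ft/s; q = V₁·y₁ = 20.43 ft²/s. Q = q·b = 20.43 × 32.7 = 667.9 cfs. P = γ·Q·ΔE/550 = 62.4 × 667.9 × 12.07 / 550 = 914.4 hp.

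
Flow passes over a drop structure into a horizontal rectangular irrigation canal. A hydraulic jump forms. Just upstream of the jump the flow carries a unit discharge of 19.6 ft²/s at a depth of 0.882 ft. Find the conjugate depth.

y₂ = 4.78 ft

V₁ = q/y₁ = 19.6/0.882 = 22.2 ft/s. Fr₁ = V₁/√(g·y₁) = 22.2/√(32.2×0.882) = 4.17.
Conjugate-depth relation: y₂/y₁ = ½[√(1 + 8Fr₁²) − 1] = ½[√140.1 − 1] = 5.42.
y₂ = 5.42 × 0.882 = 4.78 ft.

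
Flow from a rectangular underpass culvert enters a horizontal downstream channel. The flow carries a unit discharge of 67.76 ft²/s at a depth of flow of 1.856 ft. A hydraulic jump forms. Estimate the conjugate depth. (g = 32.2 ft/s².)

y₂ = 11.50 ft

V₁ = q/y₁ = 67.76/1.856 = 36.51 ft/s. Fr₁ = V₁/√(g·y₁) = 36.51/√(32.2×1.856) = 4.723.
From the momentum equation for a rectangular channel, y₂/y₁ = ½[√(1 + 8Fr₁²) − 1] = ½[√179.42 − 1] = 6.197.
y₂ = 6.197 × 1.856 = 11.50 ft.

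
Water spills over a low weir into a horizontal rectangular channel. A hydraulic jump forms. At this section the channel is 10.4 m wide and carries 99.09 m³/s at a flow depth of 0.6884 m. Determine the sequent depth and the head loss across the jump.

q = Q/b = 99.09/10.4 = 9.528 m²/s; V₁ = q/y₁ = 13.84 m/s. Fr₁ = V₁/√(g·y₁) = 5.326.
By Bélanger, y₂/y₁ = ½[√(1 + 8Fr₁²) − 1] = ½[√227.93 − 1] = 7.049.
y₂ = 7.049 × 0.6884 = 4.852 m.
V₂ = q/y₂ = 9.528/4.852 = 1.964 m/s. E₁ = y₁ + V₁²/2g = 10.45 m; E₂ = y₂ + V₂²/2g = 5.049 m. ΔE = E₁ − E₂ = 5.403 m.

y₂ = 4.852 m; ΔE = 5.403 m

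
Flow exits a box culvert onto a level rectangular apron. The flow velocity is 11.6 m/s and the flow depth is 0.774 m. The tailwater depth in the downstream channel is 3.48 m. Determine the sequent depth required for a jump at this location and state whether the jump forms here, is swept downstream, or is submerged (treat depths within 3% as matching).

Fr₁ = V₁/√(g·y₁) = 11.6/√(9.81×0.774) = 4.21.
Conjugate-depth relation: y₂/y₁ = ½[√(1 + 8Fr₁²) − 1] = ½[√142.8 − 1] = 5.47.
y₂ = 5.47 × 0.774 = 4.24 m.
Tailwater y_tw = 3.48 m: y_tw < y₂, so the jump is swept downstream.

y₂ = 4.24 m; the jump is swept downstream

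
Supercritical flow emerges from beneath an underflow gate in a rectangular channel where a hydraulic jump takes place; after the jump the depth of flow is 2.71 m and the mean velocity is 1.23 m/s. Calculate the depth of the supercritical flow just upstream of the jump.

y₁ = 0.280 m

Fr₂ = V₂/√(g·y₂) = 1.23/√(9.81×2.71) = 0.239.
Since the conjugate-depth ratio holds either way, y₁/y₂ = ½[√(1 + 8Fr₂²) − 1] = ½[√1.455 − 1] = 0.103.
y₁ = 0.103 × 2.71 = 0.280 m.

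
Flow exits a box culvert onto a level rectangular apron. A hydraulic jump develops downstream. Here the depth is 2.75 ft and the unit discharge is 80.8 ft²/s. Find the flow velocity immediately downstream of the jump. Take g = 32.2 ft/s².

V₁ = q/y₁ = 80.8/2.75 = 29.4 ft/s. Fr₁ = V₁/√(g·y₁) = 29.4/√(32.2×2.75) = 3.12.
Conjugate-depth relation: y₂/y₁ = ½[√(1 + 8Fr₁²) − 1] = ½[√78.99 − 1] = 3.94.
y₂ = 3.94 × 2.75 = 10.8 ft.
V₂ = q/y₂ = 80.8/10.8 = 7.45 ft/s.

V₂ = 7.45 ft/s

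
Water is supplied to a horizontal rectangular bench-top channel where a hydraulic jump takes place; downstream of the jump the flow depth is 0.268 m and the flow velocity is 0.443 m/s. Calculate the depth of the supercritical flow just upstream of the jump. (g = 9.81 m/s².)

Fr₂ = V₂/√(g·y₂) = 0.443/√(9.81×0.268) = 0.273.
From the momentum equation (using Fr₂), y₁/y₂ = ½[√(1 + 8Fr₂²) − 1] = ½[√1.597 − 1] = 0.132.
y₁ = 0.132 × 0.268 = 0.0353 m.

y₁ = 0.0353 m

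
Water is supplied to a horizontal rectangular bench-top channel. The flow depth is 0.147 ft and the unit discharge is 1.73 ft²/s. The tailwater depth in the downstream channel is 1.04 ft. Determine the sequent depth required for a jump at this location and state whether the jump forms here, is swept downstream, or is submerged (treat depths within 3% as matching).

y₂ = 1.05 ft; the jump forms here

V₁ = q/y₁ = 1.73/0.147 = 11.8 ft/s. Fr₁ = V₁/√(g·y₁) = 11.8/√(32.2×0.147) = 5.41.
Conjugate-depth relation: y₂/y₁ = ½[√(1 + 8Fr₁²) − 1] = ½[√235.1 − 1] = 7.17.
y₂ = 7.17 × 0.147 = 1.05 ft.
Tailwater y_tw = 1.04 ft: y_tw ≈ y₂, so the jump forms here.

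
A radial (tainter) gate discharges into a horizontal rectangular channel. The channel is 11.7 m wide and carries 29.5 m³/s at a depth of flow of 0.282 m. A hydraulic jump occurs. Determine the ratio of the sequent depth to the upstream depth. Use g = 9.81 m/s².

y₂/y₁ = 7.12

q = Q/b = 29.5/11.7 = 2.52 m²/s; V₁ = q/y₁ = 8.94 m/s. Fr₁ = V₁/√(g·y₁) = 5.38.
By Bélanger, y₂/y₁ = ½[√(1 + 8Fr₁²) − 1] = ½[√232.2 − 1] = 7.12.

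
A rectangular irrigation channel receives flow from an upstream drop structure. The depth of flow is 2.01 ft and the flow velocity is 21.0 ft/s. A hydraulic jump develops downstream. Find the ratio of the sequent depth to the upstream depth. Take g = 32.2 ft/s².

Fr₁ = V₁/√(g·y₁) = 21.0/√(32.2×2.01) = 2.61.
Bélanger equation: y₂/y₁ = ½[√(1 + 8Fr₁²) − 1] = ½[√55.51 − 1] = 3.23.

y₂/y₁ = 3.23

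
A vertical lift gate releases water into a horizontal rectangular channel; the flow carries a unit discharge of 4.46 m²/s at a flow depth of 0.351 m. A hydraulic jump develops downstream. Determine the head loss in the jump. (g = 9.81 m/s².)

ΔE = 5.25 m

V₁ = q/y₁ = 4.46/0.351 = 12.7 m/s. Fr₁ = V₁/√(g·y₁) = 12.7/√(9.81×0.351) = 6.85.
By Bélanger, y₂/y₁ = ½[√(1 + 8Fr₁²) − 1] = ½[√376.1 − 1] = 9.20.
y₂ = 9.20 × 0.351 = 3.23 m.
V₂ = q/y₂ = 4.46/3.23 = 1.38 m/s. E₁ = y₁ + V₁²/2g = 8.58 m; E₂ = y₂ + V₂²/2g = 3.33 m. ΔE = E₁ − E₂ = 5.25 m.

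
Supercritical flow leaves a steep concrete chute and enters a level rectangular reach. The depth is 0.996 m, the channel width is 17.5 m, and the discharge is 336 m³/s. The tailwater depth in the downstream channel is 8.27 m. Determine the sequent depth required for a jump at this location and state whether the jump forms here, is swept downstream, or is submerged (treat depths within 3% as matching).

q = Q/b = 336/17.5 = 19.2 m²/s; V₁ = q/y₁ = 19.3 m/s. Fr₁ = V₁/√(g·y₁) = 6.17.
Bélanger equation: y₂/y₁ = ½[√(1 + 8Fr₁²) − 1] = ½[√305.3 − 1] = 8.24.
y₂ = 8.24 × 0.996 = 8.20 m.
Tailwater y_tw = 8.27 m: y_tw ≈ y₂, so the jump forms here.

y₂ = 8.20 m; the jump forms here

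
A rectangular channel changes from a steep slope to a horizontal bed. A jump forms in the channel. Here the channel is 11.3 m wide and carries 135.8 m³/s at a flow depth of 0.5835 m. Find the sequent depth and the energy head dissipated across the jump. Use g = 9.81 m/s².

q = Q/b = 135.8/11.3 = 12.02 m²/s; V₁ = q/y₁ = 20.60 m/s. Fr₁ = V₁/√(g·y₁) = 8.608.
Conjugate-depth relation: y₂/y₁ = ½[√(1 + 8Fr₁²) − 1] = ½[√593.84 − 1] = 11.68.
y₂ = 11.68 × 0.5835 = 6.818 m.
Head loss: ΔE = (y₂ − y₁)³/(4y₁y₂) = (6.818 − 0.5835)³/(4×0.5835×6.818) = 242.3/15.91 = 15.23 m.

y₂ = 6.818 m; ΔE = 15.23 m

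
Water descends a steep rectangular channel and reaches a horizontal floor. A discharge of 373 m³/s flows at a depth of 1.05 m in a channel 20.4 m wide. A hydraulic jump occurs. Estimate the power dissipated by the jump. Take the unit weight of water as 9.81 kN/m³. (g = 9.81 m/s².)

q = Q/b = 373/20.4 = 18.3 m²/s; V₁ = q/y₁ = 17.4 m/s. Fr₁ = V₁/√(g·y₁) = 5.43.
Conjugate-depth relation: y₂/y₁ = ½[√(1 + 8Fr₁²) − 1] = ½[√236.5 − 1] = 7.19.
y₂ = 7.19 × 1.05 = 7.55 m.
V₂ = q/y₂ = 18.3/7.55 = 2.42 m/s. E₁ = y₁ + V₁²/2g = 16.5 m; E₂ = y₂ + V₂²/2g = 7.85 m. ΔE = E₁ − E₂ = 8.66 m.
P = γ·Q·ΔE = 9.81 × 373 × 8.66 = 31679 kW.

P = 31679 kW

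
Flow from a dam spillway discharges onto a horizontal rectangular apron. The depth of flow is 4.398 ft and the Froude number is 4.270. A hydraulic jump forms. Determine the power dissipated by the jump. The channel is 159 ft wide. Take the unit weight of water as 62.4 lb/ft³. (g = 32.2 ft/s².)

P = 75568 hp

Fr₁ = 4.270 (given).
Conjugate-depth relation: y₂/y₁ = ½[√(1 + 8Fr₁²) − 1] = ½[√146.86 − 1] = 5.559.
y₂ = 5.559 × 4.398 = 24.45 ft.
Head loss: ΔE = (y₂ − y₁)³/(4y₁y₂) = (24.45 − 4.398)³/(4×4.398×24.45) = 8063/430.1 = 18.74 ft.
V₁ = Fr₁·√(g·y₁) = 4.270×√(32.2×4.398) = 50.81 ft/s; q = V₁·y₁ = 223.5 ft²/s. Q = q·b = 223.5 × 159 = 35533 cfs. P = γ·Q·ΔE/550 = 62.4 × 35533 × 18.74 / 550 = 75568 hp.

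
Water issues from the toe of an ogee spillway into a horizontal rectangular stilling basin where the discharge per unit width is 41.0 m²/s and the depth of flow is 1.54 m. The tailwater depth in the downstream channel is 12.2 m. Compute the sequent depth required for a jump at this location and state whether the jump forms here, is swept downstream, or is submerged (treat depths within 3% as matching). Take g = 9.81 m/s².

V₁ = q/y₁ = 41.0/1.54 = 26.6 m/s. Fr₁ = V₁/√(g·y₁) = 26.6/√(9.81×1.54) = 6.85.
Conjugate-depth relation: y₂/y₁ = ½[√(1 + 8Fr₁²) − 1] = ½[√376.3 − 1] = 9.20.
y₂ = 9.20 × 1.54 = 14.2 m.
Tailwater y_tw = 12.2 m: y_tw < y₂, so the jump is swept downstream.

y₂ = 14.2 m; the jump is swept downstream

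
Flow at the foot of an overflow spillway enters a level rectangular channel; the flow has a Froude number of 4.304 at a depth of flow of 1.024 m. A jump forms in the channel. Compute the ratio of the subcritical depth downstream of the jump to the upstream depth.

y₂/y₁ = 5.607

Fr₁ = 4.304 (given).
Sequent-depth ratio: y₂/y₁ = ½[√(1 + 8Fr₁²) − 1] = ½[√149.20 − 1] = 5.607.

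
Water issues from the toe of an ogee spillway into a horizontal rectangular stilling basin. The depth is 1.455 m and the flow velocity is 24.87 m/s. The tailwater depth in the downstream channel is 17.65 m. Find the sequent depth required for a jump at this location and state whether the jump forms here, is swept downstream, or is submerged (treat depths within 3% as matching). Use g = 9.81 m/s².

Fr₁ = V₁/√(g·y₁) = 24.87/√(9.81×1.455) = 6.583.
From the momentum equation for a rectangular channel, y₂/y₁ = ½[√(1 + 8Fr₁²) − 1] = ½[√347.66 − 1] = 8.823.
y₂ = 8.823 × 1.455 = 12.84 m.
Tailwater y_tw = 17.65 m: y_tw > y₂, so the jump is submerged.

y₂ = 12.84 m; the jump is submerged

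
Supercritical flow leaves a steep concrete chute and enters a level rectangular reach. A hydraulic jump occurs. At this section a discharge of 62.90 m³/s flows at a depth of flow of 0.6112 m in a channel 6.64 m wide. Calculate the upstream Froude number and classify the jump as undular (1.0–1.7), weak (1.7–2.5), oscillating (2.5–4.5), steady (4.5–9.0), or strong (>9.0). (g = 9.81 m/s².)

Fr₁ = 6.330; steady jump

q = Q/b = 62.90/6.64 = 9.473 m²/s; V₁ = q/y₁ = 15.50 m/s. Fr₁ = V₁/√(g·y₁) = 6.330.
Fr₁ = 6.330 lies in the steady range.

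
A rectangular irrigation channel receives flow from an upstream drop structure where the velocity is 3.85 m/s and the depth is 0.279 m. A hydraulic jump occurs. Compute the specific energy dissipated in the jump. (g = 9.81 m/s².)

Fr₁ = V₁/√(g·y₁) = 3.85/√(9.81×0.279) = 2.33.
By Bélanger, y₂/y₁ = ½[√(1 + 8Fr₁²) − 1] = ½[√44.32 − 1] = 2.83.
y₂ = 2.83 × 0.279 = 0.789 m.
q = V₁·y₁ = 3.85 × 0.279 = 1.07 m²/s. V₂ = q/y₂ = 1.07/0.789 = 1.36 m/s. E₁ = y₁ + V₁²/2g = 1.03 m; E₂ = y₂ + V₂²/2g = 0.884 m. ΔE = E₁ − E₂ = 0.151 m.

ΔE = 0.151 m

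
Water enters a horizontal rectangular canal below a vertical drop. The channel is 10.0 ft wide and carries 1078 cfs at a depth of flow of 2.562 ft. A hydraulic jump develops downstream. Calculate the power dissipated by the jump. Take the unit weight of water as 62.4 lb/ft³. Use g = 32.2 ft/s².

q = Q/b = 1078/10.0 = 107.8 ft²/s; V₁ = q/y₁ = 42.08 ft/s. Fr₁ = V₁/√(g·y₁) = 4.633.
Sequent-depth ratio: y₂/y₁ = ½[√(1 + 8Fr₁²) − 1] = ½[√172.69 − 1] = 6.070.
y₂ = 6.070 × 2.562 = 15.55 ft.
Head loss: ΔE = (y₂ − y₁)³/(4y₁y₂) = (15.55 − 2.562)³/(4×2.562×15.55) = 2192/159.4 = 13.75 ft.
P = γ·Q·ΔE/550 = 62.4 × 1078 × 13.75 / 550 = 1682 hp.

P = 1682 hp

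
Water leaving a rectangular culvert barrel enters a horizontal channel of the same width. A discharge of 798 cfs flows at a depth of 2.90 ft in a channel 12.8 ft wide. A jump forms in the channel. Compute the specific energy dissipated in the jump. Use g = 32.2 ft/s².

q = Q/b = 798/12.8 = 62.3 ft²/s; V₁ = q/y₁ = 21.5 ft/s. Fr₁ = V₁/√(g·y₁) = 2.22.
Conjugate-depth relation: y₂/y₁ = ½[√(1 + 8Fr₁²) − 1] = ½[√40.59 − 1] = 2.69.
y₂ = 2.69 × 2.90 = 7.79 ft.
V₂ = q/y₂ = 62.3/7.79 = 8.00 ft/s. E₁ = y₁ + V₁²/2g = 10.1 ft; E₂ = y₂ + V₂²/2g = 8.78 ft. ΔE = E₁ − E₂ = 1.29 ft.

ΔE = 1.29 ft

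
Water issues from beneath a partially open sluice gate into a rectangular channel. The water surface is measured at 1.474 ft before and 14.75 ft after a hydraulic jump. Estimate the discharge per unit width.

For a rectangular channel the momentum equation gives q² = ½·g·y₁·y₂·(y₁ + y₂) = ½×32.2×1.474×14.75×16.22 = 5679.
q = √5679 = 75.36 ft²/s.

q = 75.36 ft²/s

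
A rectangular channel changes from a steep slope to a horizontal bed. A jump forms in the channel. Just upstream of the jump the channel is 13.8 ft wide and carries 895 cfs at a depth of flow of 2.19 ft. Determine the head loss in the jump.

ΔE = 5.26 ft

q = Q/b = 895/13.8 = 64.9 ft²/s; V₁ = q/y₁ = 29.6 ft/s. Fr₁ = V₁/√(g·y₁) = 3.53.
Conjugate-depth relation: y₂/y₁ = ½[√(1 + 8Fr₁²) − 1] = ½[√100.5 − 1] = 4.51.
y₂ = 4.51 × 2.19 = 9.88 ft.
V₂ = q/y₂ = 64.9/9.88 = 6.56 ft/s. E₁ = y₁ + V₁²/2g = 15.8 ft; E₂ = y₂ + V₂²/2g = 10.6 ft. ΔE = E₁ − E₂ = 5.26 ft.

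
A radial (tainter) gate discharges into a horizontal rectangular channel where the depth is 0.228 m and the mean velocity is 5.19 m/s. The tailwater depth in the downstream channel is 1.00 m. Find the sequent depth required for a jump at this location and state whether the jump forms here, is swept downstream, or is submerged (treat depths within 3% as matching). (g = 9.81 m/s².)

Fr₁ = V₁/√(g·y₁) = 5.19/√(9.81×0.228) = 3.47.
From the momentum equation for a rectangular channel, y₂/y₁ = ½[√(1 + 8Fr₁²) − 1] = ½[√97.34 − 1] = 4.43.
y₂ = 4.43 × 0.228 = 1.01 m.
Tailwater y_tw = 1.00 m: y_tw ≈ y₂, so the jump forms here.

y₂ = 1.01 m; the jump forms here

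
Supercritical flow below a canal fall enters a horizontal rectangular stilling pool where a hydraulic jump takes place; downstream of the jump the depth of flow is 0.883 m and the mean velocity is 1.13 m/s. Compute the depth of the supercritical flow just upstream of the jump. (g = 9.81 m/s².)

y₁ = 0.210 m

Fr₂ = V₂/√(g·y₂) = 1.13/√(9.81×0.883) = 0.384.
The Bélanger relation is symmetric: y₁/y₂ = ½[√(1 + 8Fr₂²) − 1] = ½[√2.179 − 1] = 0.238.
y₁ = 0.238 × 0.883 = 0.210 m.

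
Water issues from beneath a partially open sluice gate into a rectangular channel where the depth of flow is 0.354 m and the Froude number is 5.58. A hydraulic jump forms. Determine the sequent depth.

Fr₁ = 5.58 (given).
Conjugate-depth relation: y₂/y₁ = ½[√(1 + 8Fr₁²) − 1] = ½[√250.1 − 1] = 7.41.
y₂ = 7.41 × 0.354 = 2.62 m.

y₂ = 2.62 m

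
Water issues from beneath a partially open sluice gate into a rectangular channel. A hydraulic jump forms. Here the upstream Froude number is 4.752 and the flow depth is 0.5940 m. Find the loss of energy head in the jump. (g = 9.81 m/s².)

ΔE = 3.422 m

Fr₁ = 4.752 (given).
Sequent-depth ratio: y₂/y₁ = ½[√(1 + 8Fr₁²) − 1] = ½[√181.65 − 1] = 6.239.
y₂ = 6.239 × 0.5940 = 3.706 m.
Head loss: ΔE = (y₂ − y₁)³/(4y₁y₂) = (3.706 − 0.5940)³/(4×0.5940×3.706) = 30.14/8.805 = 3.422 m.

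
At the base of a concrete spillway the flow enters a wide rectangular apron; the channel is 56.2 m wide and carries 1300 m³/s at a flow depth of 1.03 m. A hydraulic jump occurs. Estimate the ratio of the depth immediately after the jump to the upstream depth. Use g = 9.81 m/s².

y₂/y₁ = 9.50

q = Q/b = 1300/56.2 = 23.1 m²/s; V₁ = q/y₁ = 22.5 m/s. Fr₁ = V₁/√(g·y₁) = 7.07.
From the momentum equation for a rectangular channel, y₂/y₁ = ½[√(1 + 8Fr₁²) − 1] = ½[√400.3 − 1] = 9.50.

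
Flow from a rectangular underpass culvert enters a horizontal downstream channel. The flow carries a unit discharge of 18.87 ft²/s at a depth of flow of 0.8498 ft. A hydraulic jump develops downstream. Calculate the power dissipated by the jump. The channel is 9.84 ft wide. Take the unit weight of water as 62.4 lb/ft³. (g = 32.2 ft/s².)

V₁ = q/y₁ = 18.87/0.8498 = 22.21 ft/s. Fr₁ = V₁/√(g·y₁) = 22.21/√(32.2×0.8498) = 4.245.
Bélanger equation: y₂/y₁ = ½[√(1 + 8Fr₁²) − 1] = ½[√145.15 − 1] = 5.524.
y₂ = 5.524 × 0.8498 = 4.694 ft.
Head loss: ΔE = (y₂ − y₁)³/(4y₁y₂) = (4.694 − 0.8498)³/(4×0.8498×4.694) = 56.82/15.96 = 3.561 ft.
Q = q·b = 18.87 × 9.84 = 185.7 cfs. P = γ·Q·ΔE/550 = 62.4 × 185.7 × 3.561 / 550 = 75.02 hp.

P = 75.02 hp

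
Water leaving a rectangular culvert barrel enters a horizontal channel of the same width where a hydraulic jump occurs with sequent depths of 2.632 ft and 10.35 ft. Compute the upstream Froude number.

Fr₁ = 3.114

For a rectangular channel the momentum equation gives q² = ½·g·y₁·y₂·(y₁ + y₂) = ½×32.2×2.632×10.35×12.98 = 5694.
q = √5694 = 75.46 ft²/s.
V₁ = q/y₁ = 28.67 ft/s; Fr₁ = V₁/√(g·y₁) = 3.114.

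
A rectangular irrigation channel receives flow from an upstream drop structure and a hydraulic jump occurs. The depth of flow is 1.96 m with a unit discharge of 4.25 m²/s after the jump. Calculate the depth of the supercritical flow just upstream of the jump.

V₂ = q/y₂ = 4.25/1.96 = 2.17 m/s; Fr₂ = V₂/√(g·y₂) = 0.495.
From the momentum equation (using Fr₂), y₁/y₂ = ½[√(1 + 8Fr₂²) − 1] = ½[√2.956 − 1] = 0.360.
y₁ = 0.360 × 1.96 = 0.705 m.

y₁ = 0.705 m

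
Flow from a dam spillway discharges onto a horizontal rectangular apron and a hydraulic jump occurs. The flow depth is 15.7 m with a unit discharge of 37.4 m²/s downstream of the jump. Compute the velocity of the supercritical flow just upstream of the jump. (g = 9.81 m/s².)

V₁ = 34.6 m/s

V₂ = q/y₂ = 37.4/15.7 = 2.38 m/s; Fr₂ = V₂/√(g·y₂) = 0.192.
The Bélanger relation is symmetric: y₁/y₂ = ½[√(1 + 8Fr₂²) − 1] = ½[√1.295 − 1] = 0.0689.
y₁ = 0.0689 × 15.7 = 1.08 m.
V₁ = q/y₁ = 37.4/1.08 = 34.6 m/s.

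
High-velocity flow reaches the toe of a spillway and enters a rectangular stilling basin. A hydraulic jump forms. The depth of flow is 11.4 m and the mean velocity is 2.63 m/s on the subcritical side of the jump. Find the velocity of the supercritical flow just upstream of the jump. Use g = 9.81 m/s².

V₁ = 23.6 m/s

Fr₂ = V₂/√(g·y₂) = 2.63/√(9.81×11.4) = 0.249.
The Bélanger relation is symmetric: y₁/y₂ = ½[√(1 + 8Fr₂²) − 1] = ½[√1.495 − 1] = 0.111.
y₁ = 0.111 × 11.4 = 1.27 m.
V₁ = q/y₁ = 30.0/1.27 = 23.6 m/s.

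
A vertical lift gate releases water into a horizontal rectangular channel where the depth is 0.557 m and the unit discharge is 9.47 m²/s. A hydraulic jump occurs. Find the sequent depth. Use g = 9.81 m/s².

y₂ = 5.46 m

V₁ = q/y₁ = 9.47/0.557 = 17.0 m/s. Fr₁ = V₁/√(g·y₁) = 17.0/√(9.81×0.557) = 7.27.
Sequent-depth ratio: y₂/y₁ = ½[√(1 + 8Fr₁²) − 1] = ½[√424.2 − 1] = 9.80.
y₂ = 9.80 × 0.557 = 5.46 m.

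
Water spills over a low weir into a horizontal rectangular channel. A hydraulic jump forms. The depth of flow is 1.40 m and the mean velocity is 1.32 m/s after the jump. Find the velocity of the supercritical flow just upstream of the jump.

V₁ = 6.29 m/s

Fr₂ = V₂/√(g·y₂) = 1.32/√(9.81×1.40) = 0.356.
Applying the sequent-depth relation in reverse, y₁/y₂ = ½[√(1 + 8Fr₂²) − 1] = ½[√2.015 − 1] = 0.210.
y₁ = 0.210 × 1.40 = 0.294 m.
V₁ = q/y₁ = 1.85/0.294 = 6.29 m/s.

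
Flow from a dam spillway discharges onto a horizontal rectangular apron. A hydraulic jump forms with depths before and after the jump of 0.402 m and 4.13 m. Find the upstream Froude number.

Fr₁ = 7.61

For a rectangular channel the momentum equation gives q² = ½·g·y₁·y₂·(y₁ + y₂) = ½×9.81×0.402×4.13×4.53 = 36.9.
q = √36.9 = 6.08 m²/s.
V₁ = q/y₁ = 15.1 m/s; Fr₁ = V₁/√(g·y₁) = 7.61.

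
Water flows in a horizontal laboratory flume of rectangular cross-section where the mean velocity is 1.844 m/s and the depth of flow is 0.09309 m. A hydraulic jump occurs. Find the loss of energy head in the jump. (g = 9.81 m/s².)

ΔE = 0.02118 m

Fr₁ = V₁/√(g·y₁) = 1.844/√(9.81×0.09309) = 1.930.
Sequent-depth ratio: y₂/y₁ = ½[√(1 + 8Fr₁²) − 1] = ½[√30.788 − 1] = 2.274.
y₂ = 2.274 × 0.09309 = 0.2117 m.
q = V₁·y₁ = 1.844 × 0.09309 = 0.1717 m²/s. V₂ = q/y₂ = 0.1717/0.2117 = 0.8108 m/s. E₁ = y₁ + V₁²/2g = 0.2664 m; E₂ = y₂ + V₂²/2g = 0.2452 m. ΔE = E₁ − E₂ = 0.02118 m.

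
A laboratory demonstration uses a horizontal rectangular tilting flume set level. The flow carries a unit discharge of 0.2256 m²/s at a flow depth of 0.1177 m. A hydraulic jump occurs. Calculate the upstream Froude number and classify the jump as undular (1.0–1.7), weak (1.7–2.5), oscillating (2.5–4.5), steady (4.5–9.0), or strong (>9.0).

V₁ = q/y₁ = 0.2256/0.1177 = 1.917 m/s. Fr₁ = V₁/√(g·y₁) = 1.917/√(9.81×0.1177) = 1.784.
Fr₁ = 1.784 lies in the weak range.

Fr₁ = 1.784; weak jump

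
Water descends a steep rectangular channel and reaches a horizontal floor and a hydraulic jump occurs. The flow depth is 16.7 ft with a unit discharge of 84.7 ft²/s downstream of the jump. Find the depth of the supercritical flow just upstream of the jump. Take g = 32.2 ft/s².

y₁ = 1.47 ft

V₂ = q/y₂ = 84.7/16.7 = 5.07 ft/s; Fr₂ = V₂/√(g·y₂) = 0.219.
From the momentum equation (using Fr₂), y₁/y₂ = ½[√(1 + 8Fr₂²) − 1] = ½[√1.383 − 1] = 0.0879.
y₁ = 0.0879 × 16.7 = 1.47 ft.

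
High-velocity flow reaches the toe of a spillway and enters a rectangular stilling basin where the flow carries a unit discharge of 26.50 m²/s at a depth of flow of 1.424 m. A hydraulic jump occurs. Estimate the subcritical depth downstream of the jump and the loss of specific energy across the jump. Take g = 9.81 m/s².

V₁ = q/y₁ = 26.50/1.424 = 18.61 m/s. Fr₁ = V₁/√(g·y₁) = 18.61/√(9.81×1.424) = 4.979.
Bélanger equation: y₂/y₁ = ½[√(1 + 8Fr₁²) − 1] = ½[√199.33 − 1] = 6.559.
y₂ = 6.559 × 1.424 = 9.340 m.
Head loss: ΔE = (y₂ − y₁)³/(4y₁y₂) = (9.340 − 1.424)³/(4×1.424×9.340) = 496.1/53.20 = 9.325 m.

y₂ = 9.340 m; ΔE = 9.325 m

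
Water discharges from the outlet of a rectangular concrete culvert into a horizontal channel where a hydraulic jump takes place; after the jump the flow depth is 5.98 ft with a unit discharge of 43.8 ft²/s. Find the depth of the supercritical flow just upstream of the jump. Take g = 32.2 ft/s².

V₂ = q/y₂ = 43.8/5.98 = 7.32 ft/s; Fr₂ = V₂/√(g·y₂) = 0.528.
Since the conjugate-depth ratio holds either way, y₁/y₂ = ½[√(1 + 8Fr₂²) − 1] = ½[√3.229 − 1] = 0.398.
y₁ = 0.398 × 5.98 = 2.38 ft.

y₁ = 2.38 ft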